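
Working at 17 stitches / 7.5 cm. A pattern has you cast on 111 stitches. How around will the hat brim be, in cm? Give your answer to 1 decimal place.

17 stitches / 7.5 cm = 2.267 stitches per cm.
111 / 2.267 = 48.97 cm.

49.0 cm.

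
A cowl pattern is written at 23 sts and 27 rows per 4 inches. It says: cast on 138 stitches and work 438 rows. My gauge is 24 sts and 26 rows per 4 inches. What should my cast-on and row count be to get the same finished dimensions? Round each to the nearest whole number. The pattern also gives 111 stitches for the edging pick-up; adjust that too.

Cast on 144 stitches; work 422 rows; edging pick-up 116 stitches.

Stitches: 138 × 24/23 = 144.00 → 144.
Rows: 438 × 26/27 = 421.78 → 422.
edging pick-up: 111 × 24/23 = 115.83 → 116.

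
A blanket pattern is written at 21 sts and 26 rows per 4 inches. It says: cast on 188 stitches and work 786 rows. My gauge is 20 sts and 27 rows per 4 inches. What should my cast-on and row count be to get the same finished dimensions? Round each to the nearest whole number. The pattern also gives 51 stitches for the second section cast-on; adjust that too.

Stitches: 188 × 20/21 = 179.05 → 179.
Rows: 786 × 27/26 = 816.23 → 816.
second section cast-on: 51 × 20/21 = 48.57 → 49.

Cast on 179 stitches; work 816 rows; second section cast-on 49 stitches.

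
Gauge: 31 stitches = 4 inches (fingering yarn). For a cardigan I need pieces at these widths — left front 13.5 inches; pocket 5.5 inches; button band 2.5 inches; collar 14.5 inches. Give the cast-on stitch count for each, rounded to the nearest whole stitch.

left front 105; pocket 43; button band 19; collar 112.

Rate = 31/4 = 7.75 sts per in.
left front: 13.5 × 7.75 = 104.62 → 105.
pocket: 5.5 × 7.75 = 42.62 → 43.
button band: 2.5 × 7.75 = 19.38 → 19.
collar: 14.5 × 7.75 = 112.38 → 112.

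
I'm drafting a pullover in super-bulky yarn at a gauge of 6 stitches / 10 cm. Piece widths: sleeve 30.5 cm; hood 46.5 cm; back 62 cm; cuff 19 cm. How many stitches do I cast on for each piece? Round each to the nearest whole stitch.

sleeve 18; hood 28; back 37; cuff 11.

Rate = 6/10 = 0.6 sts per cm.
sleeve: 30.5 × 0.6 = 18.30 → 18.
hood: 46.5 × 0.6 = 27.90 → 28.
back: 62 × 0.6 = 37.20 → 37.
cuff: 19 × 0.6 = 11.40 → 11.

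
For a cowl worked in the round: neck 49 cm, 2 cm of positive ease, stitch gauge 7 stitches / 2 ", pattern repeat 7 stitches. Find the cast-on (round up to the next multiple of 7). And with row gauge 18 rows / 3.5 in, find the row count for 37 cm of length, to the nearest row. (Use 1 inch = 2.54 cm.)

Finished = 49 + 2 = 51 cm.
51 cm × 1/2.54 = 20.08 inches.
7/2 = 3.5 sts per in; 20.08 × 3.5 = 70.28 sts.
Next multiple of 7 → 77.
37 cm = 14.57 inches; × 5.143 = 74.92 → 75 rows.

Cast on 77 stitches; work 75 rows.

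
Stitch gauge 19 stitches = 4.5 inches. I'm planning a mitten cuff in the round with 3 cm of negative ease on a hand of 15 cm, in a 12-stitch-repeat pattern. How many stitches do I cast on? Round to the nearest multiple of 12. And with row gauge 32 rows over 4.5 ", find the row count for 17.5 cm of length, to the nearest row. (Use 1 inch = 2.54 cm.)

Cast on 24 stitches; work 49 rows.

Finished = 15 − 3 = 12 cm.
12 cm × 1/2.54 = 4.72 inches.
19/4.5 = 4.222 sts per in; 4.72 × 4.222 = 19.95 sts.
Nearest multiple of 12 → 24.
17.5 cm = 6.89 inches; × 7.111 = 48.99 → 49 rows.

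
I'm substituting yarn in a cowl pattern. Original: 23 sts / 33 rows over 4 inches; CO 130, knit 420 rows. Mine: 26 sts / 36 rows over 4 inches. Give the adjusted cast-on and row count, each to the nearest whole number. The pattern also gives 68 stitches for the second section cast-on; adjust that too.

Cast on 147 stitches; work 458 rows; second section cast-on 77 stitches.

Stitches: 130 × 26/23 = 146.96 → 147.
Rows: 420 × 36/33 = 458.18 → 458.
second section cast-on: 68 × 26/23 = 76.87 → 77.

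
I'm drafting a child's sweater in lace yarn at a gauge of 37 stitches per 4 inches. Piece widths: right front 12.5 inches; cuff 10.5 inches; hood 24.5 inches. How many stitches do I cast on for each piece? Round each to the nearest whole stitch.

right front 116; cuff 97; hood 227.

Rate = 37/4 = 9.25 sts per in.
right front: 12.5 × 9.25 = 115.62 → 116.
cuff: 10.5 × 9.25 = 97.12 → 97.
hood: 24.5 × 9.25 = 226.62 → 227.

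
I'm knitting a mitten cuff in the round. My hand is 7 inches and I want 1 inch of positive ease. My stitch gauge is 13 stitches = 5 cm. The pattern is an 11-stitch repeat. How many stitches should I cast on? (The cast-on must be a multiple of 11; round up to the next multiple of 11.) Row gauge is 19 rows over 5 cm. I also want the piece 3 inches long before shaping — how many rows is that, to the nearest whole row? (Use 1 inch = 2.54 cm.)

Finished = 7 + 1 = 8 inches.
8 inches × 2.54 = 20.32 cm.
13/5 = 2.6 sts per cm; 20.32 × 2.6 = 52.83 sts.
Next multiple of 11 → 55.
3 inches = 7.62 cm; × 3.8 = 28.96 → 29 rows.

Cast on 55 stitches; work 29 rows.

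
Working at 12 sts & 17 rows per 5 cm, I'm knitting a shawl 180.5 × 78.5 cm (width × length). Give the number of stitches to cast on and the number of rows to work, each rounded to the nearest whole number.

Stitch gauge = 12/5 = 2.4 sts/cm; 180.5 × 2.4 = 433.20 → 433 sts.
Row gauge = 17/5 = 3.4 rows/cm; 78.5 × 3.4 = 266.90 → 267 rows.

Cast on 433 stitches and work 267 rows.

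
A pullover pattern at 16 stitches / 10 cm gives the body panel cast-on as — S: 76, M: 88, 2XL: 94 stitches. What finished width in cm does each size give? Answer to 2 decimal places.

S 47.50 cm; M 55.00 cm; 2XL 58.75 cm.

16/10 = 1.6 sts per cm.
S: 76 / 1.6 = 47.500 → 47.50 cm.
M: 88 / 1.6 = 55.000 → 55.00 cm.
2XL: 94 / 1.6 = 58.750 → 58.75 cm.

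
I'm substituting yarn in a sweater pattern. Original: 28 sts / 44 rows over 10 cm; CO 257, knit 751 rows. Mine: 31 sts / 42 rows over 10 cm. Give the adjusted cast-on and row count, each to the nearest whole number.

Stitches: 257 × 31/28 = 284.54 → 285.
Rows: 751 × 42/44 = 716.86 → 717.

Cast on 285 stitches; work 717 rows.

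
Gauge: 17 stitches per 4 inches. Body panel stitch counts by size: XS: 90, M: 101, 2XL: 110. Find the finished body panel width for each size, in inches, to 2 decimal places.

XS 21.18 inches; M 23.76 inches; 2XL 25.88 inches.

17/4 = 4.25 sts per in.
XS: 90 / 4.25 = 21.176 → 21.18 in.
M: 101 / 4.25 = 23.765 → 23.76 in.
2XL: 110 / 4.25 = 25.882 → 25.88 in.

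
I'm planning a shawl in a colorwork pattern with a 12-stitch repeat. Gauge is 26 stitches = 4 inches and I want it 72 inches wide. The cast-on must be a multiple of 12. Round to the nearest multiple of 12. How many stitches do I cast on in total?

CO 468 sts.

26 / 4 = 6.5 sts per inch.
72 × 6.5 = 468.00 sts.
Nearest multiple of 12: 468.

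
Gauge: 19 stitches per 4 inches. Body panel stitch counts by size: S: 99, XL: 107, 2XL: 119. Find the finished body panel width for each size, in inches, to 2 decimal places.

19/4 = 4.75 sts per in.
S: 99 / 4.75 = 20.842 → 20.84 in.
XL: 107 / 4.75 = 22.526 → 22.53 in.
2XL: 119 / 4.75 = 25.053 → 25.05 in.

S 20.84 inches; XL 22.53 inches; 2XL 25.05 inches.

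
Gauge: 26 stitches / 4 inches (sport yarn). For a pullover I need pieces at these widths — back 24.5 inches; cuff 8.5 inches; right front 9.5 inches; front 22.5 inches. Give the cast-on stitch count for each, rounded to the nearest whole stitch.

Rate = 26/4 = 6.5 sts per in.
back: 24.5 × 6.5 = 159.25 → 159.
cuff: 8.5 × 6.5 = 55.25 → 55.
right front: 9.5 × 6.5 = 61.75 → 62.
front: 22.5 × 6.5 = 146.25 → 146.

back 159; cuff 55; right front 62; front 146.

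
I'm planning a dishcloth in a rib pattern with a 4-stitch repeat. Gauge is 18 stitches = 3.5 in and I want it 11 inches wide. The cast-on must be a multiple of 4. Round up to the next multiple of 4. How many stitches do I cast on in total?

60 stitches.

18 / 3.5 = 5.143 sts per inch.
11 × 5.143 = 56.57 sts.
Next multiple of 4: 60.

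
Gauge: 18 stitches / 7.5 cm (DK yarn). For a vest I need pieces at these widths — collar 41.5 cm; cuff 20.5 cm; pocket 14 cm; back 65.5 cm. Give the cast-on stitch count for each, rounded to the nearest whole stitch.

Rate = 18/7.5 = 2.4 sts per cm.
collar: 41.5 × 2.4 = 99.60 → 100.
cuff: 20.5 × 2.4 = 49.20 → 49.
pocket: 14 × 2.4 = 33.60 → 34.
back: 65.5 × 2.4 = 157.20 → 157.

collar 100; cuff 49; pocket 34; back 157.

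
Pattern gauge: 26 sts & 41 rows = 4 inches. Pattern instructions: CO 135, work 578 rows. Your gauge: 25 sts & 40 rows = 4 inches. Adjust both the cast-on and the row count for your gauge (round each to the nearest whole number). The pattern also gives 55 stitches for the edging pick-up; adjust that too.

Stitches: 135 × 25/26 = 129.81 → 130.
Rows: 578 × 40/41 = 563.90 → 564.
edging pick-up: 55 × 25/26 = 52.88 → 53.

Cast on 130 stitches; work 564 rows; edging pick-up 53 stitches.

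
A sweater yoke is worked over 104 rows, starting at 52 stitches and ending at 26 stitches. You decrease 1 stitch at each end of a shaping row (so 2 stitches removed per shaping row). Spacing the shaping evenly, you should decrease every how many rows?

Stitches to remove: |26 − 52| = 26.
Shaping rows needed: 26 / 2 = 13.
104 rows / 13 = every 8 rows.

Decrease every 8th row.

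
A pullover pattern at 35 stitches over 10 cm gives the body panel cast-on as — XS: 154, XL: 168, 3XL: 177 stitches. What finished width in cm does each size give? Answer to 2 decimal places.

35/10 = 3.5 sts per cm.
XS: 154 / 3.5 = 44.000 → 44.00 cm.
XL: 168 / 3.5 = 48.000 → 48.00 cm.
3XL: 177 / 3.5 = 50.571 → 50.57 cm.

XS 44.00 cm; XL 48.00 cm; 3XL 50.57 cm.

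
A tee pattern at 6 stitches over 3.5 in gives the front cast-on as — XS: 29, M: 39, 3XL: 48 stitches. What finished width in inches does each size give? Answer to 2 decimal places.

6/3.5 = 1.714 sts per in.
XS: 29 / 1.714 = 16.917 → 16.92 in.
M: 39 / 1.714 = 22.750 → 22.75 in.
3XL: 48 / 1.714 = 28.000 → 28.00 in.

XS 16.92 inches; M 22.75 inches; 3XL 28.00 inches.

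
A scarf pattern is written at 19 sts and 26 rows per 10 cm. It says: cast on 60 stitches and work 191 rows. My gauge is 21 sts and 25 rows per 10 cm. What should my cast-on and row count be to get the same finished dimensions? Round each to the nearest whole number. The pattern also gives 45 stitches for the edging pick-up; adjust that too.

Cast on 66 stitches; work 184 rows; edging pick-up 50 stitches.

Stitches: 60 × 21/19 = 66.32 → 66.
Rows: 191 × 25/26 = 183.65 → 184.
edging pick-up: 45 × 21/19 = 49.74 → 50.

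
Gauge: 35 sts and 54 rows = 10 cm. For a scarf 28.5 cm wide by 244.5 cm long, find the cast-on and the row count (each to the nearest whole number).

Stitch gauge = 35/10 = 3.5 sts/cm; 28.5 × 3.5 = 99.75 → 100 sts.
Row gauge = 54/10 = 5.4 rows/cm; 244.5 × 5.4 = 1320.30 → 1320 rows.

Cast on 100 stitches and work 1320 rows.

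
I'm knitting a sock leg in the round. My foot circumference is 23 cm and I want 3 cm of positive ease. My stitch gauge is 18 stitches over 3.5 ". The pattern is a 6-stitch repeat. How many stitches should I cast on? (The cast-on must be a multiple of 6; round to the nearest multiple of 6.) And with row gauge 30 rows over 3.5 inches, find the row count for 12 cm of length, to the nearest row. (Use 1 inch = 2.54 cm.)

Cast on 54 stitches; work 40 rows.

Finished = 23 + 3 = 26 cm.
26 cm × 1/2.54 = 10.24 inches.
18/3.5 = 5.143 sts per in; 10.24 × 5.143 = 52.64 sts.
Nearest multiple of 6 → 54.
12 cm = 4.72 inches; × 8.571 = 40.49 → 40 rows.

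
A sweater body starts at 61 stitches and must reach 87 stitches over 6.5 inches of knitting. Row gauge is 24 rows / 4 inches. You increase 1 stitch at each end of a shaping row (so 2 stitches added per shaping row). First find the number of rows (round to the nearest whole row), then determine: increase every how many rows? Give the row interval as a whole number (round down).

Increase every 3rd row.

Rows = 6.5 × 6 = 39.0 → 39 rows.
Stitches to add: 26 → 13 shaping rows (at 2 st each).
39 / 13 = 3.00 → every 3 rows.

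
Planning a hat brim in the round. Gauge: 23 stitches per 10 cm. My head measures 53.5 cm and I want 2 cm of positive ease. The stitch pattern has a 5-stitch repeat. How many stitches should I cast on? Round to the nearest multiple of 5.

Finished = 53.5 + 2 = 55.5 cm.
23 / 10 = 2.3 sts/cm.
55.5 × 2.3 = 127.65 sts.
Nearest multiple of 5: 130.

CO 130 sts.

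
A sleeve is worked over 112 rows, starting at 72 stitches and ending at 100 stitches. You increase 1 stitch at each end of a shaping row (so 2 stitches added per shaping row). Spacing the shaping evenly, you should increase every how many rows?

Increase every 8th row.

Stitches to add: |100 − 72| = 28.
Shaping rows needed: 28 / 2 = 14.
112 rows / 14 = every 8 rows.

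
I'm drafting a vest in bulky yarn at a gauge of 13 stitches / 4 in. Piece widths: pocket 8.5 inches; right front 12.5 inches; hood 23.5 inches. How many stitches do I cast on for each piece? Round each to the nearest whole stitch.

Rate = 13/4 = 3.25 sts per in.
pocket: 8.5 × 3.25 = 27.62 → 28.
right front: 12.5 × 3.25 = 40.62 → 41.
hood: 23.5 × 3.25 = 76.38 → 76.

pocket 28; right front 41; hood 76.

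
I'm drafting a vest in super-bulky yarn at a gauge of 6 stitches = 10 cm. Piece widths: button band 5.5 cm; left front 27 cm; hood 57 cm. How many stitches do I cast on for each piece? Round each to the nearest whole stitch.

Rate = 6/10 = 0.6 sts per cm.
button band: 5.5 × 0.6 = 3.30 → 3.
left front: 27 × 0.6 = 16.20 → 16.
hood: 57 × 0.6 = 34.20 → 34.

button band 3; left front 16; hood 34.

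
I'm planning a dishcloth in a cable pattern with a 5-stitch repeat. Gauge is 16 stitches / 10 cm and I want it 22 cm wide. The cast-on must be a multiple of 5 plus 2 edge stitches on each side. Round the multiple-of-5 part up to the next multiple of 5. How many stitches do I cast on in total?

16 / 10 = 1.6 sts per cm.
22 × 1.6 = 35.20 sts.
Less 4 edge sts → 31.20 for the repeat.
Next multiple of 5: 35.
Add back 4 edge sts → 39.

CO 39 sts.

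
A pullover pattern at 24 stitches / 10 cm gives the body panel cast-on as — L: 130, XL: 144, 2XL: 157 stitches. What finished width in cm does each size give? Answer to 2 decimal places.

24/10 = 2.4 sts per cm.
L: 130 / 2.4 = 54.167 → 54.17 cm.
XL: 144 / 2.4 = 60.000 → 60.00 cm.
2XL: 157 / 2.4 = 65.417 → 65.42 cm.

L 54.17 cm; XL 60.00 cm; 2XL 65.42 cm.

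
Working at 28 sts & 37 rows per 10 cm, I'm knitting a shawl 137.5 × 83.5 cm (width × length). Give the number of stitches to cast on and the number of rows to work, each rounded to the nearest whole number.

Cast on 385 stitches and work 309 rows.

Stitch gauge = 28/10 = 2.8 sts/cm; 137.5 × 2.8 = 385.00 → 385 sts.
Row gauge = 37/10 = 3.7 rows/cm; 83.5 × 3.7 = 308.95 → 309 rows.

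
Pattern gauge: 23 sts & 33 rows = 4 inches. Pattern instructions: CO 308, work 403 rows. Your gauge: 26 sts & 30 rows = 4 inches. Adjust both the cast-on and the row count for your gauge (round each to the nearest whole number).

Stitches: 308 × 26/23 = 348.17 → 348.
Rows: 403 × 30/33 = 366.36 → 366.

Cast on 348 stitches; work 366 rows.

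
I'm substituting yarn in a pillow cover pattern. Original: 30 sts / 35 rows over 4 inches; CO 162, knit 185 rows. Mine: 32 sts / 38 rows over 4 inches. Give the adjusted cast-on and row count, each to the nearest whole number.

Cast on 173 stitches; work 201 rows.

Stitches: 162 × 32/30 = 172.80 → 173.
Rows: 185 × 38/35 = 200.86 → 201.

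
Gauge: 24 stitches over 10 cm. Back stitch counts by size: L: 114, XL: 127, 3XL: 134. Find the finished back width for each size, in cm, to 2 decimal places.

L 47.50 cm; XL 52.92 cm; 3XL 55.83 cm.

24/10 = 2.4 sts per cm.
L: 114 / 2.4 = 47.500 → 47.50 cm.
XL: 127 / 2.4 = 52.917 → 52.92 cm.
3XL: 134 / 2.4 = 55.833 → 55.83 cm.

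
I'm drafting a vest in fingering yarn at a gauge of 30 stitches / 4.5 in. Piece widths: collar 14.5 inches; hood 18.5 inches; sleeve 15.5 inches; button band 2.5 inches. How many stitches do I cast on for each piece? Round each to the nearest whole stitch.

collar 97; hood 123; sleeve 103; button band 17.

Rate = 30/4.5 = 6.667 sts per in.
collar: 14.5 × 6.667 = 96.67 → 97.
hood: 18.5 × 6.667 = 123.33 → 123.
sleeve: 15.5 × 6.667 = 103.33 → 103.
button band: 2.5 × 6.667 = 16.67 → 17.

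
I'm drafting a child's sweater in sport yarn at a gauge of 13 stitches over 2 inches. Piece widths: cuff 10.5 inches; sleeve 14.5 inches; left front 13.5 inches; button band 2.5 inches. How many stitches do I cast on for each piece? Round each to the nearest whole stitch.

Rate = 13/2 = 6.5 sts per in.
cuff: 10.5 × 6.5 = 68.25 → 68.
sleeve: 14.5 × 6.5 = 94.25 → 94.
left front: 13.5 × 6.5 = 87.75 → 88.
button band: 2.5 × 6.5 = 16.25 → 16.

cuff 68; sleeve 94; left front 88; button band 16.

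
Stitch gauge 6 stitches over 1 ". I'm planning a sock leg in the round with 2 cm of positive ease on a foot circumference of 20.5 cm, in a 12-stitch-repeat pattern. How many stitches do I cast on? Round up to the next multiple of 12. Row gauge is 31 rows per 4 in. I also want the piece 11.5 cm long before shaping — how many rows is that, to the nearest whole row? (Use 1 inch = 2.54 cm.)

Finished = 20.5 + 2 = 22.5 cm.
22.5 cm × 1/2.54 = 8.86 inches.
6/1 = 6 sts per in; 8.86 × 6 = 53.15 sts.
Next multiple of 12 → 60.
11.5 cm = 4.53 inches; × 7.75 = 35.09 → 35 rows.

Cast on 60 stitches; work 35 rows.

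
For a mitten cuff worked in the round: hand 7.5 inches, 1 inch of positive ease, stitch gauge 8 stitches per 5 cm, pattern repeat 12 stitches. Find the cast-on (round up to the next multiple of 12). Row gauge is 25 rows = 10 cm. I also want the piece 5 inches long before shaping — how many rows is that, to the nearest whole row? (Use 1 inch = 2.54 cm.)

Cast on 36 stitches; work 32 rows.

Finished = 7.5 + 1 = 8.5 inches.
8.5 inches × 2.54 = 21.59 cm.
8/5 = 1.6 sts per cm; 21.59 × 1.6 = 34.54 sts.
Next multiple of 12 → 36.
5 inches = 12.70 cm; × 2.5 = 31.75 → 32 rows.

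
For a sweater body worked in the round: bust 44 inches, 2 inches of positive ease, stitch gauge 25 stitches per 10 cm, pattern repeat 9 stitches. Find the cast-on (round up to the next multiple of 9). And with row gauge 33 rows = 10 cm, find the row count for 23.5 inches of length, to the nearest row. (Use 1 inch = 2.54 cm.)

Cast on 297 stitches; work 197 rows.

Finished = 44 + 2 = 46 inches.
46 inches × 2.54 = 116.84 cm.
25/10 = 2.5 sts per cm; 116.84 × 2.5 = 292.10 sts.
Next multiple of 9 → 297.
23.5 inches = 59.69 cm; × 3.3 = 196.98 → 197 rows.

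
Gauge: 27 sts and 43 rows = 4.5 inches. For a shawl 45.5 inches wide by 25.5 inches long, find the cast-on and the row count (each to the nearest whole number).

Stitch gauge = 27/4.5 = 6 sts/in; 45.5 × 6 = 273.00 → 273 sts.
Row gauge = 43/4.5 = 9.556 rows/in; 25.5 × 9.556 = 243.67 → 244 rows.

Cast on 273 stitches and work 244 rows.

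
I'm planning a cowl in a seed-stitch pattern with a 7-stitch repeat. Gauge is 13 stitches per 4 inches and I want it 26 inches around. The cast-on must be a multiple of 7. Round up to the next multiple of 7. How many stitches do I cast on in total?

91 stitches.

13 / 4 = 3.25 sts per inch.
26 × 3.25 = 84.50 sts.
Next multiple of 7: 91.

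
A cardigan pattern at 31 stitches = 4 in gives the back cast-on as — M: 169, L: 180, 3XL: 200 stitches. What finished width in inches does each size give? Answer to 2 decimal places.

M 21.81 inches; L 23.23 inches; 3XL 25.81 inches.

31/4 = 7.75 sts per in.
M: 169 / 7.75 = 21.806 → 21.81 in.
L: 180 / 7.75 = 23.226 → 23.23 in.
3XL: 200 / 7.75 = 25.806 → 25.81 in.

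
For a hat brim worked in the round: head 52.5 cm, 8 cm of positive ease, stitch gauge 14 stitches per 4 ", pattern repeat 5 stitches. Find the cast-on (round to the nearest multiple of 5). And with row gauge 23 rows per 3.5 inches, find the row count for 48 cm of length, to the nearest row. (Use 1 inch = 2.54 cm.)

Cast on 85 stitches; work 124 rows.

Finished = 52.5 + 8 = 60.5 cm.
60.5 cm × 1/2.54 = 23.82 inches.
14/4 = 3.5 sts per in; 23.82 × 3.5 = 83.37 sts.
Nearest multiple of 5 → 85.
48 cm = 18.90 inches; × 6.571 = 124.18 → 124 rows.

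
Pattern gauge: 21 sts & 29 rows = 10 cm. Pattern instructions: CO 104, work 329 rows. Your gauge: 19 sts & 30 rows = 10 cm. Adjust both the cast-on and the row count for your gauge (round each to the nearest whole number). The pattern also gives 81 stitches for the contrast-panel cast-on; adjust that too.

Cast on 94 stitches; work 340 rows; contrast-panel cast-on 73 stitches.

Stitches: 104 × 19/21 = 94.10 → 94.
Rows: 329 × 30/29 = 340.34 → 340.
contrast-panel cast-on: 81 × 19/21 = 73.29 → 73.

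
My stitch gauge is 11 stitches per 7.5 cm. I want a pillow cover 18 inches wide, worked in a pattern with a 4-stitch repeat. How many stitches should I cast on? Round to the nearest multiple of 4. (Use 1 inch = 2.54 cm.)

18 in = 18 × 2.54 = 45.72 cm.
11 / 7.5 = 1.467 sts/cm.
45.72 × 1.467 = 67.06 sts.
→ 68.

CO 68 sts.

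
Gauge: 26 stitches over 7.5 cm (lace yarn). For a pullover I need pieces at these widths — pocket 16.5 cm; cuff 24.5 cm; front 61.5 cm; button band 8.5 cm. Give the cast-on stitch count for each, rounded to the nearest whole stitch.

Rate = 26/7.5 = 3.467 sts per cm.
pocket: 16.5 × 3.467 = 57.20 → 57.
cuff: 24.5 × 3.467 = 84.93 → 85.
front: 61.5 × 3.467 = 213.20 → 213.
button band: 8.5 × 3.467 = 29.47 → 29.

pocket 57; cuff 85; front 213; button band 29.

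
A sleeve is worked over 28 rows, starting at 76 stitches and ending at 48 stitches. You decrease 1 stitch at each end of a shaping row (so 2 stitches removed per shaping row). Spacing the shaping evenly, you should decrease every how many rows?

Stitches to remove: |48 − 76| = 28.
Shaping rows needed: 28 / 2 = 14.
28 rows / 14 = every 2 rows.

Decrease every 2nd row.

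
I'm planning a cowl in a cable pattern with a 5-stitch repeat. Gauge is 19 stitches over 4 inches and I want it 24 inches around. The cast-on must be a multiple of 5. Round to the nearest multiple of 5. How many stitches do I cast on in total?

CO 115 sts.

19 / 4 = 4.75 sts per inch.
24 × 4.75 = 114.00 sts.
Nearest multiple of 5: 115.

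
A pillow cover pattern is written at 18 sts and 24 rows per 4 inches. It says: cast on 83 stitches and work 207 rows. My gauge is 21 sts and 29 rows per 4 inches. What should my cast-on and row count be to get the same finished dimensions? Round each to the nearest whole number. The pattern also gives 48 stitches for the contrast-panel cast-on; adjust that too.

Stitches: 83 × 21/18 = 96.83 → 97.
Rows: 207 × 29/24 = 250.12 → 250.
contrast-panel cast-on: 48 × 21/18 = 56.00 → 56.

Cast on 97 stitches; work 250 rows; contrast-panel cast-on 56 stitches.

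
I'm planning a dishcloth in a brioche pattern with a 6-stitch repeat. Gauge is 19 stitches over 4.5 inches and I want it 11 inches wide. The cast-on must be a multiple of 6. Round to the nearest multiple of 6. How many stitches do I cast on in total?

CO 48 sts.

19 / 4.5 = 4.222 sts per inch.
11 × 4.222 = 46.44 sts.
Nearest multiple of 6: 48.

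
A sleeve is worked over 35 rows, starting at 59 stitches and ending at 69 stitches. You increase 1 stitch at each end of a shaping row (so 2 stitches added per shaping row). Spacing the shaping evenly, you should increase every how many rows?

Stitches to add: |69 − 59| = 10.
Shaping rows needed: 10 / 2 = 5.
35 rows / 5 = every 7 rows.

Increase every 7th row.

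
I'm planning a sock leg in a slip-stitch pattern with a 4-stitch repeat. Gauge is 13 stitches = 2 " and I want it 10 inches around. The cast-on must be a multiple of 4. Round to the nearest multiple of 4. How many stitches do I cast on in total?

64 stitches.

13 / 2 = 6.5 sts per inch.
10 × 6.5 = 65.00 sts.
Nearest multiple of 4: 64.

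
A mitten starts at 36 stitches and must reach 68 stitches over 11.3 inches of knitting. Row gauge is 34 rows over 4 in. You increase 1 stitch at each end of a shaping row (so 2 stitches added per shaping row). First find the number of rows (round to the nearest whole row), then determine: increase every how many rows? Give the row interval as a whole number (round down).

Increase every 6th row.

Rows = 11.3 × 8.5 = 96.1 → 96 rows.
Stitches to add: 32 → 16 shaping rows (at 2 st each).
96 / 16 = 6.00 → every 6 rows.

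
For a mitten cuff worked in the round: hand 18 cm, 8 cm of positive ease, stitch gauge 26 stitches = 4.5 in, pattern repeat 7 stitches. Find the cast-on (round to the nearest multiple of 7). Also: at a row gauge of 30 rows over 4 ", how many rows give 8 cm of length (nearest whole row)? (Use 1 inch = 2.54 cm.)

Cast on 56 stitches; work 24 rows.

Finished = 18 + 8 = 26 cm.
26 cm × 1/2.54 = 10.24 inches.
26/4.5 = 5.778 sts per in; 10.24 × 5.778 = 59.14 sts.
Nearest multiple of 7 → 56.
8 cm = 3.15 inches; × 7.5 = 23.62 → 24 rows.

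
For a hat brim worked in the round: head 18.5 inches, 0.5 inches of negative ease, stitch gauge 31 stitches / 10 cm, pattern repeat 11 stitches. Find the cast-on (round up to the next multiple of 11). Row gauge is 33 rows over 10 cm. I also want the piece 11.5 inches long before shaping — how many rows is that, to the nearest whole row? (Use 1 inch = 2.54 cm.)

Finished = 18.5 − 0.5 = 18 inches.
18 inches × 2.54 = 45.72 cm.
31/10 = 3.1 sts per cm; 45.72 × 3.1 = 141.73 sts.
Next multiple of 11 → 143.
11.5 inches = 29.21 cm; × 3.3 = 96.39 → 96 rows.

Cast on 143 stitches; work 96 rows.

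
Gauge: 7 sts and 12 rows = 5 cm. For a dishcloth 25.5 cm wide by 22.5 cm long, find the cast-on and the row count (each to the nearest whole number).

Stitch gauge = 7/5 = 1.4 sts/cm; 25.5 × 1.4 = 35.70 → 36 sts.
Row gauge = 12/5 = 2.4 rows/cm; 22.5 × 2.4 = 54.00 → 54 rows.

Cast on 36 stitches and work 54 rows.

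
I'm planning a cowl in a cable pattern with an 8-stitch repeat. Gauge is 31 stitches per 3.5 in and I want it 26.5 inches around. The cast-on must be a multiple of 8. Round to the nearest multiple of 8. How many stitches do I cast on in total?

Cast on 232 stitches.

31 / 3.5 = 8.857 sts per inch.
26.5 × 8.857 = 234.71 sts.
Nearest multiple of 8: 232.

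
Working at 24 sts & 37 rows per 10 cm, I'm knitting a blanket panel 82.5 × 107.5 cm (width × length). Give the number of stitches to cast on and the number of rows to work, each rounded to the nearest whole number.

Stitch gauge = 24/10 = 2.4 sts/cm; 82.5 × 2.4 = 198.00 → 198 sts.
Row gauge = 37/10 = 3.7 rows/cm; 107.5 × 3.7 = 397.75 → 398 rows.

Cast on 198 stitches and work 398 rows.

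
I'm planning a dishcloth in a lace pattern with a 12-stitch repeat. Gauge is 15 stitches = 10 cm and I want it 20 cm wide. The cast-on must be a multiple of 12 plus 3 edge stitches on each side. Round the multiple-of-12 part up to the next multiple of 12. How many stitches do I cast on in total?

CO 30 sts.

15 / 10 = 1.5 sts per cm.
20 × 1.5 = 30.00 sts.
Less 6 edge sts → 24.00 for the repeat.
Next multiple of 12: 24.
Add back 6 edge sts → 30.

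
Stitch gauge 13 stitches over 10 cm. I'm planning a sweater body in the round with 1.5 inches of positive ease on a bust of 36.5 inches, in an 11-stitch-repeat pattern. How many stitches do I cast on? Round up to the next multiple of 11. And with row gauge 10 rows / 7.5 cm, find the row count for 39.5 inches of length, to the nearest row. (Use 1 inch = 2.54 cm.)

Finished = 36.5 + 1.5 = 38 inches.
38 inches × 2.54 = 96.52 cm.
13/10 = 1.3 sts per cm; 96.52 × 1.3 = 125.48 sts.
Next multiple of 11 → 132.
39.5 inches = 100.33 cm; × 1.333 = 133.77 → 134 rows.

Cast on 132 stitches; work 134 rows.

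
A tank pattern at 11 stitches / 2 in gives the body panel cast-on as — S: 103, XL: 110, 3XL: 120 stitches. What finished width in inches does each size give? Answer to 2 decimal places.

S 18.73 inches; XL 20.00 inches; 3XL 21.82 inches.

11/2 = 5.5 sts per in.
S: 103 / 5.5 = 18.727 → 18.73 in.
XL: 110 / 5.5 = 20.000 → 20.00 in.
3XL: 120 / 5.5 = 21.818 → 21.82 in.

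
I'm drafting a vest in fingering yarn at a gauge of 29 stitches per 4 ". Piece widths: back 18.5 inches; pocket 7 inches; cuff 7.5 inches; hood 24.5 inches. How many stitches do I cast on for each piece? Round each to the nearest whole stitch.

Rate = 29/4 = 7.25 sts per in.
back: 18.5 × 7.25 = 134.12 → 134.
pocket: 7 × 7.25 = 50.75 → 51.
cuff: 7.5 × 7.25 = 54.38 → 54.
hood: 24.5 × 7.25 = 177.62 → 178.

back 134; pocket 51; cuff 54; hood 178.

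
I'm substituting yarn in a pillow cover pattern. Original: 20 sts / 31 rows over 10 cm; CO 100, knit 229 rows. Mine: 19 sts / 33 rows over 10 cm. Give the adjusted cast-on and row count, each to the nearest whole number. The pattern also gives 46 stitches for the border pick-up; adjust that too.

Stitches: 100 × 19/20 = 95.00 → 95.
Rows: 229 × 33/31 = 243.77 → 244.
border pick-up: 46 × 19/20 = 43.70 → 44.

Cast on 95 stitches; work 244 rows; border pick-up 44 stitches.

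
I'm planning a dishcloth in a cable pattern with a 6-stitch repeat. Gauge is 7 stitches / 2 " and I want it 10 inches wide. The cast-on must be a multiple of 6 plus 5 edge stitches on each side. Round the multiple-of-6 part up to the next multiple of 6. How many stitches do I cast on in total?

40 stitches.

7 / 2 = 3.5 sts per inch.
10 × 3.5 = 35.00 sts.
Less 10 edge sts → 25.00 for the repeat.
Next multiple of 6: 30.
Add back 10 edge sts → 40.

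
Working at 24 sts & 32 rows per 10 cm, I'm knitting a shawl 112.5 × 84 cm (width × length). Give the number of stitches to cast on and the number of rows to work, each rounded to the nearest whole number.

Cast on 270 stitches and work 269 rows.

Stitch gauge = 24/10 = 2.4 sts/cm; 112.5 × 2.4 = 270.00 → 270 sts.
Row gauge = 32/10 = 3.2 rows/cm; 84 × 3.2 = 268.80 → 269 rows.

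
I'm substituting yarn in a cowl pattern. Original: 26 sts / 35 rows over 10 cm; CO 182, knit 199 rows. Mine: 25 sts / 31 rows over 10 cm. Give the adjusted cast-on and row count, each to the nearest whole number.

Cast on 175 stitches; work 176 rows.

Stitches: 182 × 25/26 = 175.00 → 175.
Rows: 199 × 31/35 = 176.26 → 176.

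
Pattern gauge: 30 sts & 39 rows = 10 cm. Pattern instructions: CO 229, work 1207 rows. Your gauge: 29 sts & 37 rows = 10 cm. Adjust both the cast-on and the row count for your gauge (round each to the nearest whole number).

Cast on 221 stitches; work 1145 rows.

Stitches: 229 × 29/30 = 221.37 → 221.
Rows: 1207 × 37/39 = 1145.10 → 1145.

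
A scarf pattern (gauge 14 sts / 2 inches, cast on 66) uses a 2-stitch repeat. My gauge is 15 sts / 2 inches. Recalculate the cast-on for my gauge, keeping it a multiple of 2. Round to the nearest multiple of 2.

CO 70 sts.

66 × 15 / 14 = 70.71.
Nearest multiple of 2: 70.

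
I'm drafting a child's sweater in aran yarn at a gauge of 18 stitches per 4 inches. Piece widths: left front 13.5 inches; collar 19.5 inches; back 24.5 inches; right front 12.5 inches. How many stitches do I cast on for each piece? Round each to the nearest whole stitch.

left front 61; collar 88; back 110; right front 56.

Rate = 18/4 = 4.5 sts per in.
left front: 13.5 × 4.5 = 60.75 → 61.
collar: 19.5 × 4.5 = 87.75 → 88.
back: 24.5 × 4.5 = 110.25 → 110.
right front: 12.5 × 4.5 = 56.25 → 56.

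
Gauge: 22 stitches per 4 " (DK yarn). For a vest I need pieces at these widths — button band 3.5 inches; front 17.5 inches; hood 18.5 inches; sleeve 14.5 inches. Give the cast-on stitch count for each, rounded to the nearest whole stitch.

button band 19; front 96; hood 102; sleeve 80.

Rate = 22/4 = 5.5 sts per in.
button band: 3.5 × 5.5 = 19.25 → 19.
front: 17.5 × 5.5 = 96.25 → 96.
hood: 18.5 × 5.5 = 101.75 → 102.
sleeve: 14.5 × 5.5 = 79.75 → 80.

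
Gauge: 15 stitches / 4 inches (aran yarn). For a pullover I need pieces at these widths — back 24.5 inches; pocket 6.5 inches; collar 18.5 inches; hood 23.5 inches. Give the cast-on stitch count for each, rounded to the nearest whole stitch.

Rate = 15/4 = 3.75 sts per in.
back: 24.5 × 3.75 = 91.88 → 92.
pocket: 6.5 × 3.75 = 24.38 → 24.
collar: 18.5 × 3.75 = 69.38 → 69.
hood: 23.5 × 3.75 = 88.12 → 88.

back 92; pocket 24; collar 69; hood 88.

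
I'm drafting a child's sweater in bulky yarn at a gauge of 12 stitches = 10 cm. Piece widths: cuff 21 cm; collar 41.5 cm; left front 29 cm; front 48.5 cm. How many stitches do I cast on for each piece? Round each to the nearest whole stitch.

Rate = 12/10 = 1.2 sts per cm.
cuff: 21 × 1.2 = 25.20 → 25.
collar: 41.5 × 1.2 = 49.80 → 50.
left front: 29 × 1.2 = 34.80 → 35.
front: 48.5 × 1.2 = 58.20 → 58.

cuff 25; collar 50; left front 35; front 58.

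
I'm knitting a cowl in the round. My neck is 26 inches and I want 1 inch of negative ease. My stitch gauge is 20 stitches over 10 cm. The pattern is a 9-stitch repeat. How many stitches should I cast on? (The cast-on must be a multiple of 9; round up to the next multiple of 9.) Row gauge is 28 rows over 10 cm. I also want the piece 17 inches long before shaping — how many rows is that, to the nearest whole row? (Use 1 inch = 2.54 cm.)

Cast on 135 stitches; work 121 rows.

Finished = 26 − 1 = 25 inches.
25 inches × 2.54 = 63.50 cm.
20/10 = 2 sts per cm; 63.50 × 2 = 127.00 sts.
Next multiple of 9 → 135.
17 inches = 43.18 cm; × 2.8 = 120.90 → 121 rows.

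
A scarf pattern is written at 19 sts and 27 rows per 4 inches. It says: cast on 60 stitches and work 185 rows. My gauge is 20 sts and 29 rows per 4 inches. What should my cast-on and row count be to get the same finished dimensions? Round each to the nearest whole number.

Stitches: 60 × 20/19 = 63.16 → 63.
Rows: 185 × 29/27 = 198.70 → 199.

Cast on 63 stitches; work 199 rows.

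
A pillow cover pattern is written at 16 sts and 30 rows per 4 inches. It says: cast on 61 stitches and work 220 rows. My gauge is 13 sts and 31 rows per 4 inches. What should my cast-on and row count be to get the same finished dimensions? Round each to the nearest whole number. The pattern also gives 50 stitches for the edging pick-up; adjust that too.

Stitches: 61 × 13/16 = 49.56 → 50.
Rows: 220 × 31/30 = 227.33 → 227.
edging pick-up: 50 × 13/16 = 40.62 → 41.

Cast on 50 stitches; work 227 rows; edging pick-up 41 stitches.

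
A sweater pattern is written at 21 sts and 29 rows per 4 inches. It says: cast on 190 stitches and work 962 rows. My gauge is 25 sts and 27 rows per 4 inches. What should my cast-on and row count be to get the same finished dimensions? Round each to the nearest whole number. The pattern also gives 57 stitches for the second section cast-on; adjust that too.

Stitches: 190 × 25/21 = 226.19 → 226.
Rows: 962 × 27/29 = 895.66 → 896.
second section cast-on: 57 × 25/21 = 67.86 → 68.

Cast on 226 stitches; work 896 rows; second section cast-on 68 stitches.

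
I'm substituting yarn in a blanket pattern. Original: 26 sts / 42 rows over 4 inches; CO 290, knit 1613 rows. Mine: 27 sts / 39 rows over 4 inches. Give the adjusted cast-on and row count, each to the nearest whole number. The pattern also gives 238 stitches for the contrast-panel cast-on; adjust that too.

Stitches: 290 × 27/26 = 301.15 → 301.
Rows: 1613 × 39/42 = 1497.79 → 1498.
contrast-panel cast-on: 238 × 27/26 = 247.15 → 247.

Cast on 301 stitches; work 1498 rows; contrast-panel cast-on 247 stitches.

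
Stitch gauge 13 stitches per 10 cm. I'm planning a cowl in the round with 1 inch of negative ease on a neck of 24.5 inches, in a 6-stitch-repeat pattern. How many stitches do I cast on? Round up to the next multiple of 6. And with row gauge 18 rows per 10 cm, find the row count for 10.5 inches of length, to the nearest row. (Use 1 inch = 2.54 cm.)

Finished = 24.5 − 1 = 23.5 inches.
23.5 inches × 2.54 = 59.69 cm.
13/10 = 1.3 sts per cm; 59.69 × 1.3 = 77.60 sts.
Next multiple of 6 → 78.
10.5 inches = 26.67 cm; × 1.8 = 48.01 → 48 rows.

Cast on 78 stitches; work 48 rows.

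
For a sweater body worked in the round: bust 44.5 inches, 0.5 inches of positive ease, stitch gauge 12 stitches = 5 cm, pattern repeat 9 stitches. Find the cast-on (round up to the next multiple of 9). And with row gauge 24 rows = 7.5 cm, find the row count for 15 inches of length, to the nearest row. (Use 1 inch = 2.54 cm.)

Cast on 279 stitches; work 122 rows.

Finished = 44.5 + 0.5 = 45 inches.
45 inches × 2.54 = 114.30 cm.
12/5 = 2.4 sts per cm; 114.30 × 2.4 = 274.32 sts.
Next multiple of 9 → 279.
15 inches = 38.10 cm; × 3.2 = 121.92 → 122 rows.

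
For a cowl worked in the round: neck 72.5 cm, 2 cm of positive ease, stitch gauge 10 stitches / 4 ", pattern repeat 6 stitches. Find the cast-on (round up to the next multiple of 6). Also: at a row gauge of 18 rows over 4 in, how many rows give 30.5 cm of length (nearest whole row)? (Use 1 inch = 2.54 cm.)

Finished = 72.5 + 2 = 74.5 cm.
74.5 cm × 1/2.54 = 29.33 inches.
10/4 = 2.5 sts per in; 29.33 × 2.5 = 73.33 sts.
Next multiple of 6 → 78.
30.5 cm = 12.01 inches; × 4.5 = 54.04 → 54 rows.

Cast on 78 stitches; work 54 rows.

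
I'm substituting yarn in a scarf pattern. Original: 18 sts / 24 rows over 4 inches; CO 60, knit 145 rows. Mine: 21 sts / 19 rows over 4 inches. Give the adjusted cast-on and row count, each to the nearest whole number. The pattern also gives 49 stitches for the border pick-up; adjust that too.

Stitches: 60 × 21/18 = 70.00 → 70.
Rows: 145 × 19/24 = 114.79 → 115.
border pick-up: 49 × 21/18 = 57.17 → 57.

Cast on 70 stitches; work 115 rows; border pick-up 57 stitches.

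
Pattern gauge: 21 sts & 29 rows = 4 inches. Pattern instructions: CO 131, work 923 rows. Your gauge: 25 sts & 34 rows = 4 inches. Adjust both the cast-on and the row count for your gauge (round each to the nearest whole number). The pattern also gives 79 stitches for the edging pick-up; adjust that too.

Stitches: 131 × 25/21 = 155.95 → 156.
Rows: 923 × 34/29 = 1082.14 → 1082.
edging pick-up: 79 × 25/21 = 94.05 → 94.

Cast on 156 stitches; work 1082 rows; edging pick-up 94 stitches.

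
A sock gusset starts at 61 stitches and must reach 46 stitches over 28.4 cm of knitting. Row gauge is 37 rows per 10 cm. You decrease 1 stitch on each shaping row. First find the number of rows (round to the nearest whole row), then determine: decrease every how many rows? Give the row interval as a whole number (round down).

Decrease every 7th row.

Rows = 28.4 × 3.7 = 105.1 → 105 rows.
Stitches to remove: 15 → 15 shaping rows (at 1 st each).
105 / 15 = 7.00 → every 7 rows.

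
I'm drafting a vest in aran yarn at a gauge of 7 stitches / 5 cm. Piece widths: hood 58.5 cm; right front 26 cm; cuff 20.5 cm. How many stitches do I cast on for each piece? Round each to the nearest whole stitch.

hood 82; right front 36; cuff 29.

Rate = 7/5 = 1.4 sts per cm.
hood: 58.5 × 1.4 = 81.90 → 82.
right front: 26 × 1.4 = 36.40 → 36.
cuff: 20.5 × 1.4 = 28.70 → 29.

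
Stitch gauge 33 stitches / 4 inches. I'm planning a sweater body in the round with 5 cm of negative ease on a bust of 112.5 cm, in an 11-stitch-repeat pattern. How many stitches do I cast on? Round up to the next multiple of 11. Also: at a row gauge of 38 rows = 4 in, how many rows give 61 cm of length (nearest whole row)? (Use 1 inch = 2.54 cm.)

Finished = 112.5 − 5 = 107.5 cm.
107.5 cm × 1/2.54 = 42.32 inches.
33/4 = 8.25 sts per in; 42.32 × 8.25 = 349.16 sts.
Next multiple of 11 → 352.
61 cm = 24.02 inches; × 9.5 = 228.15 → 228 rows.

Cast on 352 stitches; work 228 rows.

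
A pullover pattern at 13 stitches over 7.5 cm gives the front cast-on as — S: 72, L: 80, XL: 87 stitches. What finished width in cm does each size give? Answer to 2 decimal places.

S 41.54 cm; L 46.15 cm; XL 50.19 cm.

13/7.5 = 1.733 sts per cm.
S: 72 / 1.733 = 41.538 → 41.54 cm.
L: 80 / 1.733 = 46.154 → 46.15 cm.
XL: 87 / 1.733 = 50.192 → 50.19 cm.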